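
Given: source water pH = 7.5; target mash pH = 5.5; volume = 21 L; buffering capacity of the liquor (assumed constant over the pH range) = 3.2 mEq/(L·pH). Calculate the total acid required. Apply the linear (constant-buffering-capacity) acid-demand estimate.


acid = buffering capacity · (pH_source − pH_target) · V
acid = 3.2 · (7.5 − 5.5) · 21

134.4000 mEq


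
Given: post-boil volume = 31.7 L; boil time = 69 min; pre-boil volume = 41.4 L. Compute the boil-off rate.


rate = (V_pre − V_post) / (t_min/60)
rate = (41.4 − 31.7) / (69/60)

8.4348 L/hr


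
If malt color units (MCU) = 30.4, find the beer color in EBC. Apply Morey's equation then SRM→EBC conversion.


SRM = 1.4922·MCU^0.6859;  EBC = SRM·1.97
SRM = 1.4922·30.4^0.6859 = 15.5214
EBC = 15.5214·1.97

30.5771 EBC


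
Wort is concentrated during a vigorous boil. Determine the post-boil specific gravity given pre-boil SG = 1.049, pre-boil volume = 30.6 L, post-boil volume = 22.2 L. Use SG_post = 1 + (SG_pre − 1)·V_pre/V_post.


pts_pre = (1.049 − 1)·1000 = 49.0000
pts_post = 49.0000·30.6/22.2 = 67.5405
SG_post = 1 + 67.5405/1000

1.0675


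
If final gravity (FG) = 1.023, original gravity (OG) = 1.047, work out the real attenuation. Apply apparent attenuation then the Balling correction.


AA = (OG−FG)/(OG−1)·100;  RA = AA·0.8192
AA = (1.047 − 1.023)/(1.047 − 1)·100 = 51.0638
RA = 51.0638·0.8192

41.8315 %


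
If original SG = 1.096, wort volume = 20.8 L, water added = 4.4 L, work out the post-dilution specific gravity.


SG_new = 1 + (SG_old − 1)·V_old/(V_old + V_water)
pts = (1.096 − 1)·1000·20.8/(20.8 + 4.4) = 79.2381
SG_new = 1 + 79.2381/1000

1.0792


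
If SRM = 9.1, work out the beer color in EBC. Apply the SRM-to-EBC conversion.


EBC = SRM · 1.97
EBC = 9.1 · 1.97

17.9270 EBC


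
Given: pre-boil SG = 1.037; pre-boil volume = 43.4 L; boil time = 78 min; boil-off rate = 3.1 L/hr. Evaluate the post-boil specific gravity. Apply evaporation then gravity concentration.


V_post = V_pre − rate·(t/60);  SG_post = 1 + (SG_pre−1)·V_pre/V_post
V_post = 43.4 − 3.1·(78/60) = 39.3700
SG_post = 1 + (1.037 − 1)·43.4/39.3700

1.0408


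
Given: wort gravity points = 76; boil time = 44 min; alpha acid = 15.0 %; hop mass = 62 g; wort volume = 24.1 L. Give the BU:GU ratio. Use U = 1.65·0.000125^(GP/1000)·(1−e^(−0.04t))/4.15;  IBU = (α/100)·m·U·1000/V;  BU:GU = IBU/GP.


U = 1.65·0.000125^(76/1000)·(1−e^(−0.04·44))/4.15 = 0.1663
IBU = (15.0/100)·62·0.1663·1000/24.1 = 64.1614
BU:GU = 64.1614/76

0.8442


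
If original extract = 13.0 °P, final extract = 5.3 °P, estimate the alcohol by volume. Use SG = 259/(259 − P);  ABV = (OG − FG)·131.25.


OG = 259/(259 − 13.0) = 1.0528
FG = 259/(259 − 5.3) = 1.0209
ABV = (1.0528 − 1.0209)·131.25

4.1941 % ABV


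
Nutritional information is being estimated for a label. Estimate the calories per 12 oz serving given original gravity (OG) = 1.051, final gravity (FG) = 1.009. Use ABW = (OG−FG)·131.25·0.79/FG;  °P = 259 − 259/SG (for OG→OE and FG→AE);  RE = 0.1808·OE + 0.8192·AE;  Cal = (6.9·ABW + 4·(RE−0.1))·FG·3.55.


ABW = (1.051 − 1.009)·131.25·0.79/1.009 = 4.3160
OE = 259 − 259/1.051 = 12.5680 °P
AE = 259 − 259/1.009 = 2.3102 °P
RE = 0.1808·12.5680 + 0.8192·2.3102 = 4.1648 °P
Cal = (6.9·4.3160 + 4·(4.1648−0.1))·1.009·3.55

164.9126 kcal


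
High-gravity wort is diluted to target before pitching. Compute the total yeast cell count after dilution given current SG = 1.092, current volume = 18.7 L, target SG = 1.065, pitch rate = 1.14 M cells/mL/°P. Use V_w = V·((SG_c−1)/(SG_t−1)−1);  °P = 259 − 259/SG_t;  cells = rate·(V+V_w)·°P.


V_w = 18.7·((1.092−1)/(1.065−1)−1) = 7.7677
V_final = 18.7 + 7.7677 = 26.4677
°P = 259 − 259/1.065 = 15.8075
cells = 1.14·26.4677·15.8075

476.9627 billion cells


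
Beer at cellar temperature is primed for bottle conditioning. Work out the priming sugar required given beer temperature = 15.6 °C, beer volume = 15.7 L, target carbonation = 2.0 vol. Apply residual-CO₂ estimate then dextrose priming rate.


residual = 14.695·(0.01821 + 0.09011·e^(−0.04·T));  sugar = (target − residual)·4.0·V
residual = 14.695·(0.01821 + 0.09011·e^(−0.04·15.6)) = 0.9771
sugar = (2.0 − 0.9771)·4.0·15.7

64.2394 g


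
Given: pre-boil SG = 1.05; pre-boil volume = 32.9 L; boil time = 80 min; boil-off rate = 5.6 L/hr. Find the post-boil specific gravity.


V_post = V_pre − rate·(t/60);  SG_post = 1 + (SG_pre−1)·V_pre/V_post
V_post = 32.9 − 5.6·(80/60) = 25.4333
SG_post = 1 + (1.05 − 1)·32.9/25.4333

1.0647


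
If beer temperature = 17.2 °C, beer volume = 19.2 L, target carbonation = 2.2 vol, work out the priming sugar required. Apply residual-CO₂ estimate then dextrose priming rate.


residual = 14.695·(0.01821 + 0.09011·e^(−0.04·T));  sugar = (target − residual)·4.0·V
residual = 14.695·(0.01821 + 0.09011·e^(−0.04·17.2)) = 0.9331
sugar = (2.2 − 0.9331)·4.0·19.2

97.2982 g


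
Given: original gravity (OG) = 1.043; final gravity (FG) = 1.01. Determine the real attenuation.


AA = (OG−FG)/(OG−1)·100;  RA = AA·0.8192
AA = (1.043 − 1.01)/(1.043 − 1)·100 = 76.7442
RA = 76.7442·0.8192

62.8688 %


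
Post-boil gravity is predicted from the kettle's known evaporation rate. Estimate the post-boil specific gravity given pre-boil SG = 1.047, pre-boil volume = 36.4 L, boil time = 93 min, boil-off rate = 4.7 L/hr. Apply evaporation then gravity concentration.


V_post = V_pre − rate·(t/60);  SG_post = 1 + (SG_pre−1)·V_pre/V_post
V_post = 36.4 − 4.7·(93/60) = 29.1150
SG_post = 1 + (1.047 − 1)·36.4/29.1150

1.0588


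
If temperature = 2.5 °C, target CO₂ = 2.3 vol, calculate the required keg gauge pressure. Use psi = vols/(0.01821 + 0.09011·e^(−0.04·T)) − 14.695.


psi = 2.3/(0.01821 + 0.09011·e^(−0.04·2.5)) − 14.695

8.3638 psi


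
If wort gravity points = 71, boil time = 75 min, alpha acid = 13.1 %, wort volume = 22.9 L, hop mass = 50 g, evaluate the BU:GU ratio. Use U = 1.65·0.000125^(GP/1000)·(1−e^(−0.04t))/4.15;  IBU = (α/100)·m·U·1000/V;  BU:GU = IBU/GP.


U = 1.65·0.000125^(71/1000)·(1−e^(−0.04·75))/4.15 = 0.1996
IBU = (13.1/100)·50·0.1996·1000/22.9 = 57.0878
BU:GU = 57.0878/71

0.8041


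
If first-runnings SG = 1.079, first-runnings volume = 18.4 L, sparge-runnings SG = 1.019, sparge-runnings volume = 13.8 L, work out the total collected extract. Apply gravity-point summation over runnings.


total = Σ (SG_i − 1)·1000·V_i
first = (1.079 − 1)·1000·18.4 = 1453.6000
sparge = (1.019 − 1)·1000·13.8 = 262.2000
total = 1453.6000 + 262.2000

1715.8000 gravity·L


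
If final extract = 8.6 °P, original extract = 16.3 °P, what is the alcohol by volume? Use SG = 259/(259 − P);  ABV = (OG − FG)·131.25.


OG = 259/(259 − 16.3) = 1.0672
FG = 259/(259 − 8.6) = 1.0343
ABV = (1.0672 − 1.0343)·131.25

4.3071 % ABV


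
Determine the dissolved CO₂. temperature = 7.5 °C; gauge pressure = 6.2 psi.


vols = (P + 14.695)·(0.01821 + 0.09011·e^(−0.04·T))
vols = (6.2 + 14.695)·(0.01821 + 0.09011·e^(−0.04·7.5))

1.7753 volumes


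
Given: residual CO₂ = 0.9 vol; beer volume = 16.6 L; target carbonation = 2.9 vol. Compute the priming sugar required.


sugar = (target − residual)·4.0·V
sugar = (2.9 − 0.9)·4.0·16.6

132.8000 g


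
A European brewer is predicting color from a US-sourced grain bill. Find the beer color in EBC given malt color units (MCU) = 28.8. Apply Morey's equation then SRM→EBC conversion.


SRM = 1.4922·MCU^0.6859;  EBC = SRM·1.97
SRM = 1.4922·28.8^0.6859 = 14.9563
EBC = 14.9563·1.97

29.4639 EBC


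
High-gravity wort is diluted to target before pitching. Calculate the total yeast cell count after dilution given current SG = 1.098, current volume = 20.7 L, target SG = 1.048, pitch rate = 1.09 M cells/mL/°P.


V_w = V·((SG_c−1)/(SG_t−1)−1);  °P = 259 − 259/SG_t;  cells = rate·(V+V_w)·°P
V_w = 20.7·((1.098−1)/(1.048−1)−1) = 21.5625
V_final = 20.7 + 21.5625 = 42.2625
°P = 259 − 259/1.048 = 11.8626
cells = 1.09·42.2625·11.8626

546.4638 billion cells


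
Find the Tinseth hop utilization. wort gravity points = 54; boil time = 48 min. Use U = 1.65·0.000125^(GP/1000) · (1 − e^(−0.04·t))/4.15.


bigness = 1.65·0.000125^(54/1000) = 1.0156
boil_factor = (1 − e^(−0.04·48))/4.15 = 0.2056
U = 1.0156 · 0.2056

0.2088


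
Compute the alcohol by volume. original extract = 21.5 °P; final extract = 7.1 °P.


SG = 259/(259 − P);  ABV = (OG − FG)·131.25
OG = 259/(259 − 21.5) = 1.0905
FG = 259/(259 − 7.1) = 1.0282
ABV = (1.0905 − 1.0282)·131.25

8.1822 % ABV


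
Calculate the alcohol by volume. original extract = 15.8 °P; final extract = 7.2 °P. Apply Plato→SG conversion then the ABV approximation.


SG = 259/(259 − P);  ABV = (OG − FG)·131.25
OG = 259/(259 − 15.8) = 1.0650
FG = 259/(259 − 7.2) = 1.0286
ABV = (1.0650 − 1.0286)·131.25

4.7740 % ABV


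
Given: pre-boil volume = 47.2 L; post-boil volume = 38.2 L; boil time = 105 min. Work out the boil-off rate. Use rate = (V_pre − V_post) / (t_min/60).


rate = (47.2 − 38.2) / (105/60)

5.1429 L/hr


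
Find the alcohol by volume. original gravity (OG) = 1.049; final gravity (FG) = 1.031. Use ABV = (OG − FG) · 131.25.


ABV = (1.049 − 1.031) · 131.25

2.3625 % ABV


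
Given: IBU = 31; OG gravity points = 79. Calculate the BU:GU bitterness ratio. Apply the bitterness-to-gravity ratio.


BU:GU = IBU / OG_points
BU:GU = 31 / 79

0.3924


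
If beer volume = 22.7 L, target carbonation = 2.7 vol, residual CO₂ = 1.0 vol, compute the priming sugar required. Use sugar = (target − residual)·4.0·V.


sugar = (2.7 − 1.0)·4.0·22.7

154.3600 g


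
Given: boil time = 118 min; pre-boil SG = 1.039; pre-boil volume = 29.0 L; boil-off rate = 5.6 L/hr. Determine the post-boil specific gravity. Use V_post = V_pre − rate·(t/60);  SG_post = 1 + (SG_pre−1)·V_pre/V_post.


V_post = 29.0 − 5.6·(118/60) = 17.9867
SG_post = 1 + (1.039 − 1)·29.0/17.9867

1.0629


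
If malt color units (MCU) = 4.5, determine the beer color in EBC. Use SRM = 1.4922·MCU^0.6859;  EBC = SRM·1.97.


SRM = 1.4922·4.5^0.6859 = 4.1866
EBC = 4.1866·1.97

8.2477 EBC


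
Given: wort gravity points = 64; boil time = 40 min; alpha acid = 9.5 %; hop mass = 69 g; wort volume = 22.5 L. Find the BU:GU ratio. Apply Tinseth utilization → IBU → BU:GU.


U = 1.65·0.000125^(GP/1000)·(1−e^(−0.04t))/4.15;  IBU = (α/100)·m·U·1000/V;  BU:GU = IBU/GP
U = 1.65·0.000125^(64/1000)·(1−e^(−0.04·40))/4.15 = 0.1785
IBU = (9.5/100)·69·0.1785·1000/22.5 = 52.0101
BU:GU = 52.0101/64

0.8127


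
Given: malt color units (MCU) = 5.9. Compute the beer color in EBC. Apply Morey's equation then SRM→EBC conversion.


SRM = 1.4922·MCU^0.6859;  EBC = SRM·1.97
SRM = 1.4922·5.9^0.6859 = 5.0414
EBC = 5.0414·1.97

9.9316 EBC


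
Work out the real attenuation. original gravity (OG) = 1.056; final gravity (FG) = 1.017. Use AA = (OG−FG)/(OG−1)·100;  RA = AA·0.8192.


AA = (1.056 − 1.017)/(1.056 − 1)·100 = 69.6429
RA = 69.6429·0.8192

57.0514 %


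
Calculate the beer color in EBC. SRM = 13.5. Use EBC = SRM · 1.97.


EBC = 13.5 · 1.97

26.5950 EBC


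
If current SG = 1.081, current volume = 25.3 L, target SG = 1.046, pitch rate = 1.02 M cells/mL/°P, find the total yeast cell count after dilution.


V_w = V·((SG_c−1)/(SG_t−1)−1);  °P = 259 − 259/SG_t;  cells = rate·(V+V_w)·°P
V_w = 25.3·((1.081−1)/(1.046−1)−1) = 19.2500
V_final = 25.3 + 19.2500 = 44.5500
°P = 259 − 259/1.046 = 11.3901
cells = 1.02·44.5500·11.3901

517.5756 billion cells


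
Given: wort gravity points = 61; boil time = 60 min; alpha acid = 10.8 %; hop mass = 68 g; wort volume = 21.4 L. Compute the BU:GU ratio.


U = 1.65·0.000125^(GP/1000)·(1−e^(−0.04t))/4.15;  IBU = (α/100)·m·U·1000/V;  BU:GU = IBU/GP
U = 1.65·0.000125^(61/1000)·(1−e^(−0.04·60))/4.15 = 0.2090
IBU = (10.8/100)·68·0.2090·1000/21.4 = 71.7075
BU:GU = 71.7075/61

1.1755


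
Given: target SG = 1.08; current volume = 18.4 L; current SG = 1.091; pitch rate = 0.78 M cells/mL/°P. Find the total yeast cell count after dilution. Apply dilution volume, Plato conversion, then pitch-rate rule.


V_w = V·((SG_c−1)/(SG_t−1)−1);  °P = 259 − 259/SG_t;  cells = rate·(V+V_w)·°P
V_w = 18.4·((1.091−1)/(1.08−1)−1) = 2.5300
V_final = 18.4 + 2.5300 = 20.9300
°P = 259 − 259/1.08 = 19.1852
cells = 0.78·20.9300·19.1852

313.2058 billion cells


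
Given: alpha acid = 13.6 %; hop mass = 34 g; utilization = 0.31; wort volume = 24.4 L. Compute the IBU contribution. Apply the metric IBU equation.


IBU = (α/100)·mass·U·1000 / V
IBU = (13.6/100)·34·0.31·1000 / 24.4

58.7475 IBU


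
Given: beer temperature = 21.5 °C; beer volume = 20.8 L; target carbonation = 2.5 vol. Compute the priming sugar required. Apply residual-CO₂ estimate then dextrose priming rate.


residual = 14.695·(0.01821 + 0.09011·e^(−0.04·T));  sugar = (target − residual)·4.0·V
residual = 14.695·(0.01821 + 0.09011·e^(−0.04·21.5)) = 0.8279
sugar = (2.5 − 0.8279)·4.0·20.8

139.1160 g


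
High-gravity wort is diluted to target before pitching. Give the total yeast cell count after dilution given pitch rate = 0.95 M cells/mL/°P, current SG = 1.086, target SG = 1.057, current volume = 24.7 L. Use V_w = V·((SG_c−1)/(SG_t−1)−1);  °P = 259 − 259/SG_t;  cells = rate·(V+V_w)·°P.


V_w = 24.7·((1.086−1)/(1.057−1)−1) = 12.5667
V_final = 24.7 + 12.5667 = 37.2667
°P = 259 − 259/1.057 = 13.9669
cells = 0.95·37.2667·13.9669

494.4744 billion cells


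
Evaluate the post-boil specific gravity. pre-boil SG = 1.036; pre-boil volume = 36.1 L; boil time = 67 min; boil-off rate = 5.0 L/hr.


V_post = V_pre − rate·(t/60);  SG_post = 1 + (SG_pre−1)·V_pre/V_post
V_post = 36.1 − 5.0·(67/60) = 30.5167
SG_post = 1 + (1.036 − 1)·36.1/30.5167

1.0426


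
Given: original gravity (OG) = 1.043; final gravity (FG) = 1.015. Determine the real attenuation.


AA = (OG−FG)/(OG−1)·100;  RA = AA·0.8192
AA = (1.043 − 1.015)/(1.043 − 1)·100 = 65.1163
RA = 65.1163·0.8192

53.3433 %


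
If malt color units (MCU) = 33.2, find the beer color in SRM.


SRM = 1.4922 · MCU^0.6859
SRM = 1.4922 · 33.2^0.6859

16.4883 SRM


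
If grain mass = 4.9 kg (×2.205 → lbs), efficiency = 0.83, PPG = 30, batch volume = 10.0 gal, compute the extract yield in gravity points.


points = lbs × PPG × eff / vol
lbs = 4.9 × 2.205 = 10.8045
points = 10.8045 × 30 × 0.83 / 10.0

26.9032 points


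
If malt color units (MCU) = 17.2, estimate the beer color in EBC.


SRM = 1.4922·MCU^0.6859;  EBC = SRM·1.97
SRM = 1.4922·17.2^0.6859 = 10.5021
EBC = 10.5021·1.97

20.6891 EBC


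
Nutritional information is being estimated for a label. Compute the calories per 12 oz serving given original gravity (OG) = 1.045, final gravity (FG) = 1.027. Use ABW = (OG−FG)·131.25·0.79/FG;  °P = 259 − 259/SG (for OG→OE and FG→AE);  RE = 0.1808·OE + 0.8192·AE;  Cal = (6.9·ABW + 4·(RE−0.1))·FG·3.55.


ABW = (1.045 − 1.027)·131.25·0.79/1.027 = 1.8173
OE = 259 − 259/1.045 = 11.1531 °P
AE = 259 − 259/1.027 = 6.8092 °P
RE = 0.1808·11.1531 + 0.8192·6.8092 = 7.5945 °P
Cal = (6.9·1.8173 + 4·(7.5945−0.1))·1.027·3.55

155.0127 kcal


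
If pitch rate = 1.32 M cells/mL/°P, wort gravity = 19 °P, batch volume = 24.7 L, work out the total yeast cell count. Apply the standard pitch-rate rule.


cells (billions) = rate · V_L · °P
cells = 1.32 · 24.7 · 19

619.4760 billion cells


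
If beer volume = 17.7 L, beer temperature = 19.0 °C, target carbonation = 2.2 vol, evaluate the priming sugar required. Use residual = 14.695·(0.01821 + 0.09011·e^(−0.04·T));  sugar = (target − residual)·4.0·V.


residual = 14.695·(0.01821 + 0.09011·e^(−0.04·19.0)) = 0.8869
sugar = (2.2 − 0.8869)·4.0·17.7

92.9700 g


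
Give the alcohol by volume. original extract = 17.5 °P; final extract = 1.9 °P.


SG = 259/(259 − P);  ABV = (OG − FG)·131.25
OG = 259/(259 − 17.5) = 1.0725
FG = 259/(259 − 1.9) = 1.0074
ABV = (1.0725 − 1.0074)·131.25

8.5409 % ABV


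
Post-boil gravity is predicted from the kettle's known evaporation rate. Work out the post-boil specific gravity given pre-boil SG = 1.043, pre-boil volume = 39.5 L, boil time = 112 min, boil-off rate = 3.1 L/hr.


V_post = V_pre − rate·(t/60);  SG_post = 1 + (SG_pre−1)·V_pre/V_post
V_post = 39.5 − 3.1·(112/60) = 33.7133
SG_post = 1 + (1.043 − 1)·39.5/33.7133

1.0504


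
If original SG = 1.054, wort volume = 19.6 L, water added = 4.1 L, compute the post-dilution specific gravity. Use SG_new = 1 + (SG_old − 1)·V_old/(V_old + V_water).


pts = (1.054 − 1)·1000·19.6/(19.6 + 4.1) = 44.6582
SG_new = 1 + 44.6582/1000

1.0447


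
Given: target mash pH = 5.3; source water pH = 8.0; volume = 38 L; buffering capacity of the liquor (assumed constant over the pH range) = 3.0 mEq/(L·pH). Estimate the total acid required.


acid = buffering capacity · (pH_source − pH_target) · V
acid = 3.0 · (8.0 − 5.3) · 38

307.8000 mEq


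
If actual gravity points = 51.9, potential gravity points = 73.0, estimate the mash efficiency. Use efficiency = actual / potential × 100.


efficiency = 51.9 / 73.0 × 100

71.0959 %


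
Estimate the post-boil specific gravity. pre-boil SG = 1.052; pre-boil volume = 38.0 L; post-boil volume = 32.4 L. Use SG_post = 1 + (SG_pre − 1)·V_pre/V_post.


pts_pre = (1.052 − 1)·1000 = 52.0000
pts_post = 52.0000·38.0/32.4 = 60.9877
SG_post = 1 + 60.9877/1000

1.0610


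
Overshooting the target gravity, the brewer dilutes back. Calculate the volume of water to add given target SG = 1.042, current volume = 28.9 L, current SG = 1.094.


V_water = V·((SG_curr − 1)/(SG_target − 1) − 1)
V_water = 28.9·((1.094 − 1)/(1.042 − 1) − 1)

35.7810 L


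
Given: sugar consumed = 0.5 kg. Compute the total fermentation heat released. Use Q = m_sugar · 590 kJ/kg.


Q = 0.5 · 590

295.0000 kJ


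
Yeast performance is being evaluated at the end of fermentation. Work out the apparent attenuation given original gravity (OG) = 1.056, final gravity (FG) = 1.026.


AA = (OG − FG)/(OG − 1) · 100
AA = (1.056 − 1.026)/(1.056 − 1) · 100

53.5714 %


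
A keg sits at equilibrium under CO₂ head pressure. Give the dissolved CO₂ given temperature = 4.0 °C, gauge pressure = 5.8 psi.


vols = (P + 14.695)·(0.01821 + 0.09011·e^(−0.04·T))
vols = (5.8 + 14.695)·(0.01821 + 0.09011·e^(−0.04·4.0))

1.9470 volumes


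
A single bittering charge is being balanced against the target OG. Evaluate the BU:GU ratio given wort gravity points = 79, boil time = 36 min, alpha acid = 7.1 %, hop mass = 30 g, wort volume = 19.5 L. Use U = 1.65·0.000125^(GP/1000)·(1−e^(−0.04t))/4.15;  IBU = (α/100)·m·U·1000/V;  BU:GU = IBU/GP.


U = 1.65·0.000125^(79/1000)·(1−e^(−0.04·36))/4.15 = 0.1492
IBU = (7.1/100)·30·0.1492·1000/19.5 = 16.2930
BU:GU = 16.2930/79

0.2062


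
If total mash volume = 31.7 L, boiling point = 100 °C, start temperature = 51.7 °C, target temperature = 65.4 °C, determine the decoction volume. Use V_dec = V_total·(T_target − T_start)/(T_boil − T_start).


V_dec = 31.7·(65.4 − 51.7)/(100 − 51.7)

8.9915 L


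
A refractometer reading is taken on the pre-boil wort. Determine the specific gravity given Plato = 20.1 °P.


SG = 259/(259 − P)
SG = 259/(259 − 20.1)

1.0841


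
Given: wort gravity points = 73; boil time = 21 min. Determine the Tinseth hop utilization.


U = 1.65·0.000125^(GP/1000) · (1 − e^(−0.04·t))/4.15
bigness = 1.65·0.000125^(73/1000) = 0.8562
boil_factor = (1 − e^(−0.04·21))/4.15 = 0.1369
U = 0.8562 · 0.1369

0.1172


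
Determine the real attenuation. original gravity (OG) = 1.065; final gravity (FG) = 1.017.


AA = (OG−FG)/(OG−1)·100;  RA = AA·0.8192
AA = (1.065 − 1.017)/(1.065 − 1)·100 = 73.8462
RA = 73.8462·0.8192

60.4948 %


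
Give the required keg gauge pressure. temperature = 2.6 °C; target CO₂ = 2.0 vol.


psi = vols/(0.01821 + 0.09011·e^(−0.04·T)) − 14.695
psi = 2.0/(0.01821 + 0.09011·e^(−0.04·2.6)) − 14.695

5.4218 psi


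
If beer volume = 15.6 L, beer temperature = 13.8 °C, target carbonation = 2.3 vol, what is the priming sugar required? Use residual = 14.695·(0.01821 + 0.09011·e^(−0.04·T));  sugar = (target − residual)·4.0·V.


residual = 14.695·(0.01821 + 0.09011·e^(−0.04·13.8)) = 1.0300
sugar = (2.3 − 1.0300)·4.0·15.6

79.2451 g


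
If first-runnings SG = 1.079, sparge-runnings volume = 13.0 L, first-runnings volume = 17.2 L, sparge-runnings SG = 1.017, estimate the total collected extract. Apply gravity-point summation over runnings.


total = Σ (SG_i − 1)·1000·V_i
first = (1.079 − 1)·1000·17.2 = 1358.8000
sparge = (1.017 − 1)·1000·13.0 = 221.0000
total = 1358.8000 + 221.0000

1579.8000 gravity·L


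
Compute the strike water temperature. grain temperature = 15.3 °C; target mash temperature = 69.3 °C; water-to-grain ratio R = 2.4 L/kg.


T_strike = (0.41/R)·(T_mash − T_grain) + T_mash
T_strike = (0.41/2.4)·(69.3 − 15.3) + 69.3

78.5250 °C


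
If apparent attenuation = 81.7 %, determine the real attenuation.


RA = AA · 0.8192
RA = 81.7 · 0.8192

66.9286 %


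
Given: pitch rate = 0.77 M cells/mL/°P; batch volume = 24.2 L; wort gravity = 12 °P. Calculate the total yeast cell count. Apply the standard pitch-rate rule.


cells (billions) = rate · V_L · °P
cells = 0.77 · 24.2 · 12

223.6080 billion cells


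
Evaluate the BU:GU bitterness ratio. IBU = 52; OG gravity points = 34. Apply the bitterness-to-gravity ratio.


BU:GU = IBU / OG_points
BU:GU = 52 / 34

1.5294


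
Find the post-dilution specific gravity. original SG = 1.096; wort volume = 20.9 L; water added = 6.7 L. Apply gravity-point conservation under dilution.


SG_new = 1 + (SG_old − 1)·V_old/(V_old + V_water)
pts = (1.096 − 1)·1000·20.9/(20.9 + 6.7) = 72.6957
SG_new = 1 + 72.6957/1000

1.0727


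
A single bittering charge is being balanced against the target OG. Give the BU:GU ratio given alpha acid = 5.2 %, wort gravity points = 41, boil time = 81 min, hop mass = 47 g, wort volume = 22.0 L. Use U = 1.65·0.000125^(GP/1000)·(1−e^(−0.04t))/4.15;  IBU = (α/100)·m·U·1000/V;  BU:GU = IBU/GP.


U = 1.65·0.000125^(41/1000)·(1−e^(−0.04·81))/4.15 = 0.2643
IBU = (5.2/100)·47·0.2643·1000/22.0 = 29.3587
BU:GU = 29.3587/41

0.7161


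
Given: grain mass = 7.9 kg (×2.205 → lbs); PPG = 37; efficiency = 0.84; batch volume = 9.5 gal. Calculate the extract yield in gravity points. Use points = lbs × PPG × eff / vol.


lbs = 7.9 × 2.205 = 17.4195
points = 17.4195 × 37 × 0.84 / 9.5

56.9893 points


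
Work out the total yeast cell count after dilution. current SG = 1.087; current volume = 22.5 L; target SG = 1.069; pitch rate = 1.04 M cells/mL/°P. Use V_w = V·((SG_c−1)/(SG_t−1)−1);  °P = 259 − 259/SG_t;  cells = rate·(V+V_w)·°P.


V_w = 22.5·((1.087−1)/(1.069−1)−1) = 5.8696
V_final = 22.5 + 5.8696 = 28.3696
°P = 259 − 259/1.069 = 16.7175
cells = 1.04·28.3696·16.7175

493.2387 billion cells


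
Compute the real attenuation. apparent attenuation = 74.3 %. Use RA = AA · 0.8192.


RA = 74.3 · 0.8192

60.8666 %


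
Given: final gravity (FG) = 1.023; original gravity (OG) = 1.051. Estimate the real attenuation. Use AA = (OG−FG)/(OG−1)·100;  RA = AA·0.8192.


AA = (1.051 − 1.023)/(1.051 − 1)·100 = 54.9020
RA = 54.9020·0.8192

44.9757 %


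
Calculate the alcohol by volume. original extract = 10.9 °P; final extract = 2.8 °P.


SG = 259/(259 − P);  ABV = (OG − FG)·131.25
OG = 259/(259 − 10.9) = 1.0439
FG = 259/(259 − 2.8) = 1.0109
ABV = (1.0439 − 1.0109)·131.25

4.3319 % ABV


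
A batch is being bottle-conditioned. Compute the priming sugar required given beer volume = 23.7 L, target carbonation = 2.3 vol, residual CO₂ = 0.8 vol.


sugar = (target − residual)·4.0·V
sugar = (2.3 − 0.8)·4.0·23.7

142.2000 g


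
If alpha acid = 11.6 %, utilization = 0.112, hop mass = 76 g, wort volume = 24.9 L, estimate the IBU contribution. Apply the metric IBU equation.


IBU = (α/100)·mass·U·1000 / V
IBU = (11.6/100)·76·0.112·1000 / 24.9

39.6543 IBU


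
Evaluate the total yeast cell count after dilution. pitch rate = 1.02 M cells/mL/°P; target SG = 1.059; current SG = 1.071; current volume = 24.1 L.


V_w = V·((SG_c−1)/(SG_t−1)−1);  °P = 259 − 259/SG_t;  cells = rate·(V+V_w)·°P
V_w = 24.1·((1.071−1)/(1.059−1)−1) = 4.9017
V_final = 24.1 + 4.9017 = 29.0017
°P = 259 − 259/1.059 = 14.4297
cells = 1.02·29.0017·14.4297

426.8540 billion cells


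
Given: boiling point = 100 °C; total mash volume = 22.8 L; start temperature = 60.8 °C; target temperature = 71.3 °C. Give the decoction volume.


V_dec = V_total·(T_target − T_start)/(T_boil − T_start)
V_dec = 22.8·(71.3 − 60.8)/(100 − 60.8)

6.1071 L


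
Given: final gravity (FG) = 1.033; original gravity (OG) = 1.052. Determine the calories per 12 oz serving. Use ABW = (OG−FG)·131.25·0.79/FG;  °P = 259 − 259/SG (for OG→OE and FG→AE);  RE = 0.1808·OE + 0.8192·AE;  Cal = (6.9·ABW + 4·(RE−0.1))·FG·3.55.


ABW = (1.052 − 1.033)·131.25·0.79/1.033 = 1.9071
OE = 259 − 259/1.052 = 12.8023 °P
AE = 259 − 259/1.033 = 8.2740 °P
RE = 0.1808·12.8023 + 0.8192·8.2740 = 9.0927 °P
Cal = (6.9·1.9071 + 4·(9.0927−0.1))·1.033·3.55

180.1667 kcal


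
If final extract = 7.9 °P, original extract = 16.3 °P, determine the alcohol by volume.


SG = 259/(259 − P);  ABV = (OG − FG)·131.25
OG = 259/(259 − 16.3) = 1.0672
FG = 259/(259 − 7.9) = 1.0315
ABV = (1.0672 − 1.0315)·131.25

4.6856 % ABV


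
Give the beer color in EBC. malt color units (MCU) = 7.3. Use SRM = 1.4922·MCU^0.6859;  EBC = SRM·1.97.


SRM = 1.4922·7.3^0.6859 = 5.8342
EBC = 5.8342·1.97

11.4933 EBC


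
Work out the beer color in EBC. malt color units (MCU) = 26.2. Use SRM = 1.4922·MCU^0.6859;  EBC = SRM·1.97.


SRM = 1.4922·26.2^0.6859 = 14.0165
EBC = 14.0165·1.97

27.6125 EBC


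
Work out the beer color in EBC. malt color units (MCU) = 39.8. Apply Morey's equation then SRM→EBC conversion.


SRM = 1.4922·MCU^0.6859;  EBC = SRM·1.97
SRM = 1.4922·39.8^0.6859 = 18.6718
EBC = 18.6718·1.97

36.7835 EBC


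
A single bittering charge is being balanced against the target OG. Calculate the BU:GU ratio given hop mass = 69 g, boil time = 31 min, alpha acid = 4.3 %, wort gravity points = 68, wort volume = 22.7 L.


U = 1.65·0.000125^(GP/1000)·(1−e^(−0.04t))/4.15;  IBU = (α/100)·m·U·1000/V;  BU:GU = IBU/GP
U = 1.65·0.000125^(68/1000)·(1−e^(−0.04·31))/4.15 = 0.1533
IBU = (4.3/100)·69·0.1533·1000/22.7 = 20.0425
BU:GU = 20.0425/68

0.2947


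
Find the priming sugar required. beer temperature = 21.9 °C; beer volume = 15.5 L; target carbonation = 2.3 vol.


residual = 14.695·(0.01821 + 0.09011·e^(−0.04·T));  sugar = (target − residual)·4.0·V
residual = 14.695·(0.01821 + 0.09011·e^(−0.04·21.9)) = 0.8190
sugar = (2.3 − 0.8190)·4.0·15.5

91.8196 g


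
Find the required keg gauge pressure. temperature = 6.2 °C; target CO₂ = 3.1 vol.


psi = vols/(0.01821 + 0.09011·e^(−0.04·T)) − 14.695
psi = 3.1/(0.01821 + 0.09011·e^(−0.04·6.2)) − 14.695

20.3221 psi


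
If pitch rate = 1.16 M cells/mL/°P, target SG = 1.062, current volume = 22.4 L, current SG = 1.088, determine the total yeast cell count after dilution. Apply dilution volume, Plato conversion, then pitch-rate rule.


V_w = V·((SG_c−1)/(SG_t−1)−1);  °P = 259 − 259/SG_t;  cells = rate·(V+V_w)·°P
V_w = 22.4·((1.088−1)/(1.062−1)−1) = 9.3935
V_final = 22.4 + 9.3935 = 31.7935
°P = 259 − 259/1.062 = 15.1205
cells = 1.16·31.7935·15.1205

557.6529 billion cells


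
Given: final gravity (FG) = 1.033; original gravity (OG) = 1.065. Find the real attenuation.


AA = (OG−FG)/(OG−1)·100;  RA = AA·0.8192
AA = (1.065 − 1.033)/(1.065 − 1)·100 = 49.2308
RA = 49.2308·0.8192

40.3298 %


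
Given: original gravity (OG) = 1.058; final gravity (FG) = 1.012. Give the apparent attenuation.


AA = (OG − FG)/(OG − 1) · 100
AA = (1.058 − 1.012)/(1.058 − 1) · 100

79.3103 %


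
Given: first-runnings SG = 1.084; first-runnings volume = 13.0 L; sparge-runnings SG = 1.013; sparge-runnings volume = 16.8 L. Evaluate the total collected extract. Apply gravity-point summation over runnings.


total = Σ (SG_i − 1)·1000·V_i
first = (1.084 − 1)·1000·13.0 = 1092.0000
sparge = (1.013 − 1)·1000·16.8 = 218.4000
total = 1092.0000 + 218.4000

1310.4000 gravity·L


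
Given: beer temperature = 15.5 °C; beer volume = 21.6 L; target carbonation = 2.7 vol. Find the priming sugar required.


residual = 14.695·(0.01821 + 0.09011·e^(−0.04·T));  sugar = (target − residual)·4.0·V
residual = 14.695·(0.01821 + 0.09011·e^(−0.04·15.5)) = 0.9799
sugar = (2.7 − 0.9799)·4.0·21.6

148.6146 g


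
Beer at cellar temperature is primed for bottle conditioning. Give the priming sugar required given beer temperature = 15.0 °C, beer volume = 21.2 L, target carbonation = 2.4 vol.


residual = 14.695·(0.01821 + 0.09011·e^(−0.04·T));  sugar = (target − residual)·4.0·V
residual = 14.695·(0.01821 + 0.09011·e^(−0.04·15.0)) = 0.9943
sugar = (2.4 − 0.9943)·4.0·21.2

119.2022 g


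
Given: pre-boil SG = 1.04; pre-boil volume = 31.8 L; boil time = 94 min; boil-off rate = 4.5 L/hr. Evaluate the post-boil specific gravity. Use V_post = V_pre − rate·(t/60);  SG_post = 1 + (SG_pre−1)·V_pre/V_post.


V_post = 31.8 − 4.5·(94/60) = 24.7500
SG_post = 1 + (1.04 − 1)·31.8/24.7500

1.0514


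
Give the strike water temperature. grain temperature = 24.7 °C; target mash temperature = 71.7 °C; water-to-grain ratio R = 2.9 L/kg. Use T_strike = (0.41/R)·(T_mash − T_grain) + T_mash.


T_strike = (0.41/2.9)·(71.7 − 24.7) + 71.7

78.3448 °C


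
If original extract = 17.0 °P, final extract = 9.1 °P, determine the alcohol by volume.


SG = 259/(259 − P);  ABV = (OG − FG)·131.25
OG = 259/(259 − 17.0) = 1.0702
FG = 259/(259 − 9.1) = 1.0364
ABV = (1.0702 − 1.0364)·131.25

4.4406 % ABV


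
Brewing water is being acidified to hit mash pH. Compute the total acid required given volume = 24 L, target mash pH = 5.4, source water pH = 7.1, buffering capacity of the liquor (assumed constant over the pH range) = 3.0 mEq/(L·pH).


acid = buffering capacity · (pH_source − pH_target) · V
acid = 3.0 · (7.1 − 5.4) · 24

122.4000 mEq


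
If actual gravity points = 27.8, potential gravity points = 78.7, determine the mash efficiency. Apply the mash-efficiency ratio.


efficiency = actual / potential × 100
efficiency = 27.8 / 78.7 × 100

35.3240 %


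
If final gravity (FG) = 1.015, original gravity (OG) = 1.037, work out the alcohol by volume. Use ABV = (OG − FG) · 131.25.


ABV = (1.037 − 1.015) · 131.25

2.8875 % ABV


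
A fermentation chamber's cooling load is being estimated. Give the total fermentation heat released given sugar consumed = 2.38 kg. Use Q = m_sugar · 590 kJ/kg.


Q = 2.38 · 590

1404.2000 kJ


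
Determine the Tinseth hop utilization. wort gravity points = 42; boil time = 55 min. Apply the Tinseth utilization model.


U = 1.65·0.000125^(GP/1000) · (1 − e^(−0.04·t))/4.15
bigness = 1.65·0.000125^(42/1000) = 1.1312
boil_factor = (1 − e^(−0.04·55))/4.15 = 0.2143
U = 1.1312 · 0.2143

0.2424


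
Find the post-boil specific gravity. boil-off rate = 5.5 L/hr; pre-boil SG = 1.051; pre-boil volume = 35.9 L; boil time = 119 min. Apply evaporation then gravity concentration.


V_post = V_pre − rate·(t/60);  SG_post = 1 + (SG_pre−1)·V_pre/V_post
V_post = 35.9 − 5.5·(119/60) = 24.9917
SG_post = 1 + (1.051 − 1)·35.9/24.9917

1.0733


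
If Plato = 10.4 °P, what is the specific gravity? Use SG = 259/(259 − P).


SG = 259/(259 − 10.4)

1.0418


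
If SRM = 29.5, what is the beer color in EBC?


EBC = SRM · 1.97
EBC = 29.5 · 1.97

58.1150 EBC


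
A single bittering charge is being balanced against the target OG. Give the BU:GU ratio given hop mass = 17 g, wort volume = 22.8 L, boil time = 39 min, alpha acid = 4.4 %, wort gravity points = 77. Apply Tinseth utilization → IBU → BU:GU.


U = 1.65·0.000125^(GP/1000)·(1−e^(−0.04t))/4.15;  IBU = (α/100)·m·U·1000/V;  BU:GU = IBU/GP
U = 1.65·0.000125^(77/1000)·(1−e^(−0.04·39))/4.15 = 0.1572
IBU = (4.4/100)·17·0.1572·1000/22.8 = 5.1572
BU:GU = 5.1572/77

0.0670


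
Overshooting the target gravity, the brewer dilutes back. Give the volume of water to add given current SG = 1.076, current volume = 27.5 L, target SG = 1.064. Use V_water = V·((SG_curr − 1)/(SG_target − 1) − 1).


V_water = 27.5·((1.076 − 1)/(1.064 − 1) − 1)

5.1562 L


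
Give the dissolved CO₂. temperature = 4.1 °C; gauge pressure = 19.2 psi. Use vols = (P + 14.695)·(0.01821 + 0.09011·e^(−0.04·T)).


vols = (19.2 + 14.695)·(0.01821 + 0.09011·e^(−0.04·4.1))

3.2095 volumes


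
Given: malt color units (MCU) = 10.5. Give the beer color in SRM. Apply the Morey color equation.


SRM = 1.4922 · MCU^0.6859
SRM = 1.4922 · 10.5^0.6859

7.4862 SRM


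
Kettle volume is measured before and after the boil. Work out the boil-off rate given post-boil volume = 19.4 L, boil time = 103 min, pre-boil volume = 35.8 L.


rate = (V_pre − V_post) / (t_min/60)
rate = (35.8 − 19.4) / (103/60)

9.5534 L/hr


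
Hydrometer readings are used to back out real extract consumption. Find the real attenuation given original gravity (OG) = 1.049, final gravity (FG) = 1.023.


AA = (OG−FG)/(OG−1)·100;  RA = AA·0.8192
AA = (1.049 − 1.023)/(1.049 − 1)·100 = 53.0612
RA = 53.0612·0.8192

43.4678 %


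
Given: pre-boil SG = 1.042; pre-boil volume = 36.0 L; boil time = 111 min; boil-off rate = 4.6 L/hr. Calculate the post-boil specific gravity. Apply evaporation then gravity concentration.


V_post = V_pre − rate·(t/60);  SG_post = 1 + (SG_pre−1)·V_pre/V_post
V_post = 36.0 − 4.6·(111/60) = 27.4900
SG_post = 1 + (1.042 − 1)·36.0/27.4900

1.0550


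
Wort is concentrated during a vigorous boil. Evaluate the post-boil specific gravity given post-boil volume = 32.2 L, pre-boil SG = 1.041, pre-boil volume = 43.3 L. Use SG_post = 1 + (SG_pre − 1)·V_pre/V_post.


pts_pre = (1.041 − 1)·1000 = 41.0000
pts_post = 41.0000·43.3/32.2 = 55.1335
SG_post = 1 + 55.1335/1000

1.0551


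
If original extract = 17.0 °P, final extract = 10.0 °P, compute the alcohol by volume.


SG = 259/(259 − P);  ABV = (OG − FG)·131.25
OG = 259/(259 − 17.0) = 1.0702
FG = 259/(259 − 10.0) = 1.0402
ABV = (1.0702 − 1.0402)·131.25

3.9490 % ABV


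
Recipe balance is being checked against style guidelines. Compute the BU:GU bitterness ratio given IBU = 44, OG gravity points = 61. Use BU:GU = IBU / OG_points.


BU:GU = 44 / 61

0.7213


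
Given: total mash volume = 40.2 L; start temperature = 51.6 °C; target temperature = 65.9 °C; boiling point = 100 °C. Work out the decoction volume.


V_dec = V_total·(T_target − T_start)/(T_boil − T_start)
V_dec = 40.2·(65.9 − 51.6)/(100 − 51.6)

11.8773 L


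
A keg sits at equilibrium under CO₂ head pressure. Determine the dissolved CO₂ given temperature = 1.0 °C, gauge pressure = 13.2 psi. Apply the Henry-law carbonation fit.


vols = (P + 14.695)·(0.01821 + 0.09011·e^(−0.04·T))
vols = (13.2 + 14.695)·(0.01821 + 0.09011·e^(−0.04·1.0))

2.9230 volumes


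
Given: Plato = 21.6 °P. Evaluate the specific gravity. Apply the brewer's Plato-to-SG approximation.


SG = 259/(259 − P)
SG = 259/(259 − 21.6)

1.0910


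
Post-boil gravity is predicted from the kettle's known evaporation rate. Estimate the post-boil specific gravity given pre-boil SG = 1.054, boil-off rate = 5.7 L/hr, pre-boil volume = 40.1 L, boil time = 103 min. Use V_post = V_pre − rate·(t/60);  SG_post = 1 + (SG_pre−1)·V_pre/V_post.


V_post = 40.1 − 5.7·(103/60) = 30.3150
SG_post = 1 + (1.054 − 1)·40.1/30.3150

1.0714


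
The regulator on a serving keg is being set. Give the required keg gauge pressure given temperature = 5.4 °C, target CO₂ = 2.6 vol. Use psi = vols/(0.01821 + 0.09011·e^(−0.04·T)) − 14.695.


psi = 2.6/(0.01821 + 0.09011·e^(−0.04·5.4)) − 14.695

13.9347 psi


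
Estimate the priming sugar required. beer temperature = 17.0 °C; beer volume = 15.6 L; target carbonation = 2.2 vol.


residual = 14.695·(0.01821 + 0.09011·e^(−0.04·T));  sugar = (target − residual)·4.0·V
residual = 14.695·(0.01821 + 0.09011·e^(−0.04·17.0)) = 0.9384
sugar = (2.2 − 0.9384)·4.0·15.6

78.7213 g


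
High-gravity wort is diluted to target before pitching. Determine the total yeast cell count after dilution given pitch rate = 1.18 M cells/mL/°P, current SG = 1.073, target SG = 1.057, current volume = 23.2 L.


V_w = V·((SG_c−1)/(SG_t−1)−1);  °P = 259 − 259/SG_t;  cells = rate·(V+V_w)·°P
V_w = 23.2·((1.073−1)/(1.057−1)−1) = 6.5123
V_final = 23.2 + 6.5123 = 29.7123
°P = 259 − 259/1.057 = 13.9669
cells = 1.18·29.7123·13.9669

489.6859 billion cells


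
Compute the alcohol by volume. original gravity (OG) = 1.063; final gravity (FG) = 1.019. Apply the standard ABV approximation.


ABV = (OG − FG) · 131.25
ABV = (1.063 − 1.019) · 131.25

5.7750 % ABV


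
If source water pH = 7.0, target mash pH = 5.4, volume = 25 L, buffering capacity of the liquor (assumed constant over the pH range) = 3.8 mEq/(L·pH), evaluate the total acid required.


acid = buffering capacity · (pH_source − pH_target) · V
acid = 3.8 · (7.0 − 5.4) · 25

152.0000 mEq


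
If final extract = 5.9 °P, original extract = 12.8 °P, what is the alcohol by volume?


SG = 259/(259 − P);  ABV = (OG − FG)·131.25
OG = 259/(259 − 12.8) = 1.0520
FG = 259/(259 − 5.9) = 1.0233
ABV = (1.0520 − 1.0233)·131.25

3.7642 % ABV


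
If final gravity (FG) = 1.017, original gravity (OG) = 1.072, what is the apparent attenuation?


AA = (OG − FG)/(OG − 1) · 100
AA = (1.072 − 1.017)/(1.072 − 1) · 100

76.3889 %


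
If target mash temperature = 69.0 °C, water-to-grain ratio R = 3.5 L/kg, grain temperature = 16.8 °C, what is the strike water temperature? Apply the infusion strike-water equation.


T_strike = (0.41/R)·(T_mash − T_grain) + T_mash
T_strike = (0.41/3.5)·(69.0 − 16.8) + 69.0

75.1149 °C


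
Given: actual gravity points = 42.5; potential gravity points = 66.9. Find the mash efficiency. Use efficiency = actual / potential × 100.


efficiency = 42.5 / 66.9 × 100

63.5277 %


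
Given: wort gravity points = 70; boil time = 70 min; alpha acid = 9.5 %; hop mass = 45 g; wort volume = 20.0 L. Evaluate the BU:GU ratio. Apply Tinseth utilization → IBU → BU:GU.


U = 1.65·0.000125^(GP/1000)·(1−e^(−0.04t))/4.15;  IBU = (α/100)·m·U·1000/V;  BU:GU = IBU/GP
U = 1.65·0.000125^(70/1000)·(1−e^(−0.04·70))/4.15 = 0.1991
IBU = (9.5/100)·45·0.1991·1000/20.0 = 42.5480
BU:GU = 42.5480/70

0.6078
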